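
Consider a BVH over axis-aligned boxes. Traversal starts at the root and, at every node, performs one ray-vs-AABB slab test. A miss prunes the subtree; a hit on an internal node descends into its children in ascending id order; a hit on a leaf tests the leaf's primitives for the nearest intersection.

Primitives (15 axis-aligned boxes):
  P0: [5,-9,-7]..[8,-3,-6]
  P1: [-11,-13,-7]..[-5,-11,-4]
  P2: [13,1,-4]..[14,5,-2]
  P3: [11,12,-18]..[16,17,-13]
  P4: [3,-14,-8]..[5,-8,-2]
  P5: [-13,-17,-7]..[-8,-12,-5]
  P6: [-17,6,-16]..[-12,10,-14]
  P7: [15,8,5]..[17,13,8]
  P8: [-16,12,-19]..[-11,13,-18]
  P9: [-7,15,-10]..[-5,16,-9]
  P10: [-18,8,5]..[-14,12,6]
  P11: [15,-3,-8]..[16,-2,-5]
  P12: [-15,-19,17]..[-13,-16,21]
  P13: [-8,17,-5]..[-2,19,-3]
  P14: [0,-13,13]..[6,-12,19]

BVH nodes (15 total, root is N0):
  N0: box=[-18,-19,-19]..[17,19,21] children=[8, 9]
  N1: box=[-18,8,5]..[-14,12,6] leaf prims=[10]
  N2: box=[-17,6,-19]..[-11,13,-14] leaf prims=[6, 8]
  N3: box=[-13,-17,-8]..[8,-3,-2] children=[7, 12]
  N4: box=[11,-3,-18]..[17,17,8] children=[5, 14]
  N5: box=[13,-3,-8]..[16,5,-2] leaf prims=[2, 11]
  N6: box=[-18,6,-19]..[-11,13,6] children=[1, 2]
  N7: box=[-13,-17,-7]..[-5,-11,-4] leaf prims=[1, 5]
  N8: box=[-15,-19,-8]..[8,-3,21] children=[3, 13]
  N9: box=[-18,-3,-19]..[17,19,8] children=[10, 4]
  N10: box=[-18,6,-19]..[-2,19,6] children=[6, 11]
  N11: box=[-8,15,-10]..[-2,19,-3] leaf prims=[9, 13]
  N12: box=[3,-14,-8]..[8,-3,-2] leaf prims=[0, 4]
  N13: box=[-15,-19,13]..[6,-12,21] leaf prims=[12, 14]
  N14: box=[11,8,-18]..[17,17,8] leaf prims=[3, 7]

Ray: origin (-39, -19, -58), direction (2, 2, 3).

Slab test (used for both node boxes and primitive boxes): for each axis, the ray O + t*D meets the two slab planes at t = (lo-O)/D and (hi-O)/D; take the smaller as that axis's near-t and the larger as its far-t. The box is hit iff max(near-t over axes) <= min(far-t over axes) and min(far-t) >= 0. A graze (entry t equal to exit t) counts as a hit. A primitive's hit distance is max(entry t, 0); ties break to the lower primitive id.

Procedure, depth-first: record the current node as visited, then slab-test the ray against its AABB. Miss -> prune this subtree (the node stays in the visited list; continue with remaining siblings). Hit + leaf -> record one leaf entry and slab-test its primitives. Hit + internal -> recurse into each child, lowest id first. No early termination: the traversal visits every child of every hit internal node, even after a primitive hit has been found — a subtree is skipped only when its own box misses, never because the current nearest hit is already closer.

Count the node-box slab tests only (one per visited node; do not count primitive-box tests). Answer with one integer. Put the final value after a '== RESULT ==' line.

Trace the traversal:
N0 x:[21/2,28] y:[0,19] z:[13,79/3] -> hit [13,19], descend [8, 9]
  N8 x:[12,47/2] y:[0,8] z:[50/3,79/3] -> miss, prune
  N9 x:[21/2,28] y:[8,19] z:[13,22] -> hit [13,19], descend [4, 10]
    N4 x:[25,28] y:[8,18] z:[40/3,22] -> miss, prune
    N10 x:[21/2,37/2] y:[25/2,19] z:[13,64/3] -> hit [13,37/2], descend [6, 11]
      N6 x:[21/2,14] y:[25/2,16] z:[13,64/3] -> hit [13,14], descend [1, 2]
        N1 x:[21/2,25/2] y:[27/2,31/2] z:[21,64/3] -> miss, prune
        N2 x:[11,14] y:[25/2,16] z:[13,44/3] -> hit [13,14] leaf, test {P6(miss), P8(miss)}
      N11 x:[31/2,37/2] y:[17,19] z:[16,55/3] -> hit [17,55/3] leaf, test {P9(miss), P13@t=18}

9 AABB tests over nodes [0, 8, 9, 4, 10, 6, 1, 2, 11]; 2 leaves entered; closest P13.

== RESULT ==
9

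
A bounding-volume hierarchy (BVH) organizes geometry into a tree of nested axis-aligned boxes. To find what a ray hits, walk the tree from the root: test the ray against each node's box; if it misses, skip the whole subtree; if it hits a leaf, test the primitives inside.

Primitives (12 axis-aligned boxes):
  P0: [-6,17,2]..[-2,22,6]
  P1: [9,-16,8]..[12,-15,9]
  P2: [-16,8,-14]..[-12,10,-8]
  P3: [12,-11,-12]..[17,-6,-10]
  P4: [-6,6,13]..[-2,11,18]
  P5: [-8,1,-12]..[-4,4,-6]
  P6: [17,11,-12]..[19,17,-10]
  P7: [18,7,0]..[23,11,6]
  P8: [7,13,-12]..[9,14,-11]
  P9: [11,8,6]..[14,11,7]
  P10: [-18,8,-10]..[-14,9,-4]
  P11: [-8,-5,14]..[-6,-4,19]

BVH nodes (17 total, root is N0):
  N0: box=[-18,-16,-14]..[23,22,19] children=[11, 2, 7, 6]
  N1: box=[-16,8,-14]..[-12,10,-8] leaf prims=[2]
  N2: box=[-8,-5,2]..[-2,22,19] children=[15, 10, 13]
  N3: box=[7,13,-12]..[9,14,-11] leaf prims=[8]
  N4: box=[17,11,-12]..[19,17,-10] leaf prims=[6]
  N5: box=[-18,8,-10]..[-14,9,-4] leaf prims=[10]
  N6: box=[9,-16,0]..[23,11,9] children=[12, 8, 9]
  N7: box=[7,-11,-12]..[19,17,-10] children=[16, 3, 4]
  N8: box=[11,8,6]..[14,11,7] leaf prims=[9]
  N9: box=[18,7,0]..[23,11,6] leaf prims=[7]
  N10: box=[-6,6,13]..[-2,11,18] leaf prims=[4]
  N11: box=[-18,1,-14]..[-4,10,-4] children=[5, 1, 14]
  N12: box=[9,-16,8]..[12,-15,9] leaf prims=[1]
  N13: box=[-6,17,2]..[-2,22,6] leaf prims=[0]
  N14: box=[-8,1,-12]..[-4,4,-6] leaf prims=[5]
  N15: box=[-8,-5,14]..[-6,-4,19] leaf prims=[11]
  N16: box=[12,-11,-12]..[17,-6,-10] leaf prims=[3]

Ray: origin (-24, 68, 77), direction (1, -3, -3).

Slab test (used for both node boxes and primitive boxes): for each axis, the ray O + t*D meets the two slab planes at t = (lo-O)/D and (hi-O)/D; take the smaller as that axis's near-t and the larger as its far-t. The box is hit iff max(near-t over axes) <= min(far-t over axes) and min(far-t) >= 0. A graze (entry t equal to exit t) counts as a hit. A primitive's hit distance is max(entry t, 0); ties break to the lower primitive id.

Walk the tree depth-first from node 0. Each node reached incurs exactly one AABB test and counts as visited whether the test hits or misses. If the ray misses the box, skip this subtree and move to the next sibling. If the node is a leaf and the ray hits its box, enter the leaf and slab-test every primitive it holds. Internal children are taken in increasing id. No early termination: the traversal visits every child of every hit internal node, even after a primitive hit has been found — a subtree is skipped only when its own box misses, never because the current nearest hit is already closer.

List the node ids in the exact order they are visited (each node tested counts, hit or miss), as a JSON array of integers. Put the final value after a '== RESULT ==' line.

Walk:
N0 x:[6,47] y:[46/3,28] z:[58/3,91/3] -> hit [58/3,28], descend [2, 6, 7, 11]
  N2 x:[16,22] y:[46/3,73/3] z:[58/3,25] -> hit [58/3,22], descend [10, 13, 15]
    N10 x:[18,22] y:[19,62/3] z:[59/3,64/3] -> hit [59/3,62/3] leaf, test {P4@t=59/3}
    N13 x:[18,22] y:[46/3,17] z:[71/3,25] -> miss, prune
    N15 x:[16,18] y:[24,73/3] z:[58/3,21] -> miss, prune
  N6 x:[33,47] y:[19,28] z:[68/3,77/3] -> miss, prune
  N7 x:[31,43] y:[17,79/3] z:[29,89/3] -> miss, prune
  N11 x:[6,20] y:[58/3,67/3] z:[27,91/3] -> miss, prune

8 AABB tests over nodes [0, 2, 10, 13, 15, 6, 7, 11]; 1 leaf entered; closest P4.

== RESULT ==
[0, 2, 10, 13, 15, 6, 7, 11]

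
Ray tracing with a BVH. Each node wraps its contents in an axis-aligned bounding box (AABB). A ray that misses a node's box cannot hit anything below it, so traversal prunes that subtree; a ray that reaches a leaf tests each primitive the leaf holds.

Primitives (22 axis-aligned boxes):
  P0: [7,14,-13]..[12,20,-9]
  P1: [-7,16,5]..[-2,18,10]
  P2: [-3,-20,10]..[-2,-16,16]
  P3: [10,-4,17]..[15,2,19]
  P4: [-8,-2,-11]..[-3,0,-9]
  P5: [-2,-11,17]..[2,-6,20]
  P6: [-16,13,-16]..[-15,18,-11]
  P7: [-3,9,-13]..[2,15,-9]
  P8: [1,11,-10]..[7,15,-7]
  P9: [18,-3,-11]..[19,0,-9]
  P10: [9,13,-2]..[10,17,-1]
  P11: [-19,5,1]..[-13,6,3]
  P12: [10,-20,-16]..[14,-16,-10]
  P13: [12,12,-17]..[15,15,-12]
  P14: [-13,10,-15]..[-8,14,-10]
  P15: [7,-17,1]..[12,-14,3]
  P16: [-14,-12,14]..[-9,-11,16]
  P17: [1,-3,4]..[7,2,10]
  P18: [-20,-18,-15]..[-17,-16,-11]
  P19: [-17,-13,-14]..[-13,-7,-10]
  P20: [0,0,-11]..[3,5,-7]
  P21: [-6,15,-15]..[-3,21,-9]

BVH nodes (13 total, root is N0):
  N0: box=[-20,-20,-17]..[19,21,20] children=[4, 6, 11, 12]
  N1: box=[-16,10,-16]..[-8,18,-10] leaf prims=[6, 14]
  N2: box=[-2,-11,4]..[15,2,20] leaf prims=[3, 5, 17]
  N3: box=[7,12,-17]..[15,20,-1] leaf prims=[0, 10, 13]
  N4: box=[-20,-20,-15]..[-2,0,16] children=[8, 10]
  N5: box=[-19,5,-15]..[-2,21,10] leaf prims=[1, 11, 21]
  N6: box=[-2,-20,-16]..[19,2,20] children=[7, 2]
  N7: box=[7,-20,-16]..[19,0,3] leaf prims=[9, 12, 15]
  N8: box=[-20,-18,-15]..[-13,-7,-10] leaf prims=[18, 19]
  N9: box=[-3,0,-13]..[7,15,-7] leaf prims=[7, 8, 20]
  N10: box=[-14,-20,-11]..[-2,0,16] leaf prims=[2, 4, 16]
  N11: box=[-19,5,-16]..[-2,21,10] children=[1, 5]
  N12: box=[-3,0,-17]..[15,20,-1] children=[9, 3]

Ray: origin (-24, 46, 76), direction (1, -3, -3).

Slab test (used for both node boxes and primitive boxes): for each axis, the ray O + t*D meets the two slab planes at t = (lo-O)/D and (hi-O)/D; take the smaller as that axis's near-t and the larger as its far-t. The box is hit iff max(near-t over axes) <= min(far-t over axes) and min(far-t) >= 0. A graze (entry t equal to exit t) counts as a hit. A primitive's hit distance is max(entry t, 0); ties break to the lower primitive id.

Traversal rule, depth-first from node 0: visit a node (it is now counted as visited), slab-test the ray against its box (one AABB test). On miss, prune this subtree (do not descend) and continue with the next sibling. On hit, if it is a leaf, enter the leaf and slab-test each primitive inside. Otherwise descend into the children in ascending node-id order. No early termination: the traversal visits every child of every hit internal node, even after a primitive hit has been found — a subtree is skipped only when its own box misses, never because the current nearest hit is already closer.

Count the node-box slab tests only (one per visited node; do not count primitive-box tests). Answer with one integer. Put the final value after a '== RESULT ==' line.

Walk:
N0 x:[4,43] y:[25/3,22] z:[56/3,31] -> hit [56/3,22], descend [4, 6, 11, 12]
  N4 x:[4,22] y:[46/3,22] z:[20,91/3] -> hit [20,22], descend [8, 10]
    N8 x:[4,11] y:[53/3,64/3] z:[86/3,91/3] -> miss, prune
    N10 x:[10,22] y:[46/3,22] z:[20,29] -> hit [20,22] leaf, test {P2@t=21, P4(miss), P16(miss)}
  N6 x:[22,43] y:[44/3,22] z:[56/3,92/3] -> hit [22,22], descend [2, 7]
    N2 x:[22,39] y:[44/3,19] z:[56/3,24] -> miss, prune
    N7 x:[31,43] y:[46/3,22] z:[73/3,92/3] -> miss, prune
  N11 x:[5,22] y:[25/3,41/3] z:[22,92/3] -> miss, prune
  N12 x:[21,39] y:[26/3,46/3] z:[77/3,31] -> miss, prune

Summary -> nodes [0, 4, 8, 10, 6, 2, 7, 11, 12]; box-tests=9; leaf-entries=1; first=P2

== RESULT ==
9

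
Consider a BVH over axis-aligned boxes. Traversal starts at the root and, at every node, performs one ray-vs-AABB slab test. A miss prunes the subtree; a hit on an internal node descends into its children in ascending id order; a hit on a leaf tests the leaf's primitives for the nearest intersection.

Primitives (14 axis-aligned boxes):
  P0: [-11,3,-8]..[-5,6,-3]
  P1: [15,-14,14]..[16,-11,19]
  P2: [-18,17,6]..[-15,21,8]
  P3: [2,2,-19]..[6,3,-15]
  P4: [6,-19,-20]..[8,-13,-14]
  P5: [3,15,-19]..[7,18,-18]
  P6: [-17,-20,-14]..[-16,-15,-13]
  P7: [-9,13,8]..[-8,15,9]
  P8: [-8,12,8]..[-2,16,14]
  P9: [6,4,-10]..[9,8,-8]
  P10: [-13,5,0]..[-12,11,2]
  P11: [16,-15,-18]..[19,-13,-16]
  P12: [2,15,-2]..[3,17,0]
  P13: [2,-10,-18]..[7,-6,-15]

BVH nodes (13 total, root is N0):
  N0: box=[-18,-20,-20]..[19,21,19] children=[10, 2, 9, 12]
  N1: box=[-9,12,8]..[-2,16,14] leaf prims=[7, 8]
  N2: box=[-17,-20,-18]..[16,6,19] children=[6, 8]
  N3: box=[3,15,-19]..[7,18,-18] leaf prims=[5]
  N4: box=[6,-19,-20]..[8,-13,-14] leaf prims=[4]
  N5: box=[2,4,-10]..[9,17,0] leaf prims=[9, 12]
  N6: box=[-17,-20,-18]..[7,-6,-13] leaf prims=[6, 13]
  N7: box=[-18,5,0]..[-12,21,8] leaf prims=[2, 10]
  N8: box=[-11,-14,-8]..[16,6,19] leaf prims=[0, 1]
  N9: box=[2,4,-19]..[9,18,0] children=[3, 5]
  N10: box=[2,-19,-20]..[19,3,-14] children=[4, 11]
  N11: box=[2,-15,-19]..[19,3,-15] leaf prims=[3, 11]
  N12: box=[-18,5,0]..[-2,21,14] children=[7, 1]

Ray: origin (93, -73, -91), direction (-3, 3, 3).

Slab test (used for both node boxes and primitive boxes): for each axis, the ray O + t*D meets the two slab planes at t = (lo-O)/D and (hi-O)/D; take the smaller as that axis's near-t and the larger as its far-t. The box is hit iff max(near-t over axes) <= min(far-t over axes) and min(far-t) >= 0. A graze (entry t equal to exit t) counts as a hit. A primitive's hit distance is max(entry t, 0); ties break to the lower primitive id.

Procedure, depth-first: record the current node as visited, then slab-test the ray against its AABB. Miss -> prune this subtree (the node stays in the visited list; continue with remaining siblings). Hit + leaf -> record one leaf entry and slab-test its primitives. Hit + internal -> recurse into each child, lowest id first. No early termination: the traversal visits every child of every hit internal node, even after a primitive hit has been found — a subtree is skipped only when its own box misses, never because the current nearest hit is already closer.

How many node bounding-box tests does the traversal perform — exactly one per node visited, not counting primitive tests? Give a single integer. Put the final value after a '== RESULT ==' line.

Traverse from the root:
N0 x:[74/3,37] y:[53/3,94/3] z:[71/3,110/3] -> hit [74/3,94/3], descend [2, 9, 10, 12]
  N2 x:[77/3,110/3] y:[53/3,79/3] z:[73/3,110/3] -> hit [77/3,79/3], descend [6, 8]
    N6 x:[86/3,110/3] y:[53/3,67/3] z:[73/3,26] -> miss, prune
    N8 x:[77/3,104/3] y:[59/3,79/3] z:[83/3,110/3] -> miss, prune
  N9 x:[28,91/3] y:[77/3,91/3] z:[24,91/3] -> hit [28,91/3], descend [3, 5]
    N3 x:[86/3,30] y:[88/3,91/3] z:[24,73/3] -> miss, prune
    N5 x:[28,91/3] y:[77/3,30] z:[27,91/3] -> hit [28,30] leaf, test {P9(miss), P12@t=30}
  N10 x:[74/3,91/3] y:[18,76/3] z:[71/3,77/3] -> hit [74/3,76/3], descend [4, 11]
    N4 x:[85/3,29] y:[18,20] z:[71/3,77/3] -> miss, prune
    N11 x:[74/3,91/3] y:[58/3,76/3] z:[24,76/3] -> hit [74/3,76/3] leaf, test {P3(miss), P11(miss)}
  N12 x:[95/3,37] y:[26,94/3] z:[91/3,35] -> miss, prune

Summary -> nodes [0, 2, 6, 8, 9, 3, 5, 10, 4, 11, 12]; box-tests=11; leaf-entries=2; first=P12

== RESULT ==
11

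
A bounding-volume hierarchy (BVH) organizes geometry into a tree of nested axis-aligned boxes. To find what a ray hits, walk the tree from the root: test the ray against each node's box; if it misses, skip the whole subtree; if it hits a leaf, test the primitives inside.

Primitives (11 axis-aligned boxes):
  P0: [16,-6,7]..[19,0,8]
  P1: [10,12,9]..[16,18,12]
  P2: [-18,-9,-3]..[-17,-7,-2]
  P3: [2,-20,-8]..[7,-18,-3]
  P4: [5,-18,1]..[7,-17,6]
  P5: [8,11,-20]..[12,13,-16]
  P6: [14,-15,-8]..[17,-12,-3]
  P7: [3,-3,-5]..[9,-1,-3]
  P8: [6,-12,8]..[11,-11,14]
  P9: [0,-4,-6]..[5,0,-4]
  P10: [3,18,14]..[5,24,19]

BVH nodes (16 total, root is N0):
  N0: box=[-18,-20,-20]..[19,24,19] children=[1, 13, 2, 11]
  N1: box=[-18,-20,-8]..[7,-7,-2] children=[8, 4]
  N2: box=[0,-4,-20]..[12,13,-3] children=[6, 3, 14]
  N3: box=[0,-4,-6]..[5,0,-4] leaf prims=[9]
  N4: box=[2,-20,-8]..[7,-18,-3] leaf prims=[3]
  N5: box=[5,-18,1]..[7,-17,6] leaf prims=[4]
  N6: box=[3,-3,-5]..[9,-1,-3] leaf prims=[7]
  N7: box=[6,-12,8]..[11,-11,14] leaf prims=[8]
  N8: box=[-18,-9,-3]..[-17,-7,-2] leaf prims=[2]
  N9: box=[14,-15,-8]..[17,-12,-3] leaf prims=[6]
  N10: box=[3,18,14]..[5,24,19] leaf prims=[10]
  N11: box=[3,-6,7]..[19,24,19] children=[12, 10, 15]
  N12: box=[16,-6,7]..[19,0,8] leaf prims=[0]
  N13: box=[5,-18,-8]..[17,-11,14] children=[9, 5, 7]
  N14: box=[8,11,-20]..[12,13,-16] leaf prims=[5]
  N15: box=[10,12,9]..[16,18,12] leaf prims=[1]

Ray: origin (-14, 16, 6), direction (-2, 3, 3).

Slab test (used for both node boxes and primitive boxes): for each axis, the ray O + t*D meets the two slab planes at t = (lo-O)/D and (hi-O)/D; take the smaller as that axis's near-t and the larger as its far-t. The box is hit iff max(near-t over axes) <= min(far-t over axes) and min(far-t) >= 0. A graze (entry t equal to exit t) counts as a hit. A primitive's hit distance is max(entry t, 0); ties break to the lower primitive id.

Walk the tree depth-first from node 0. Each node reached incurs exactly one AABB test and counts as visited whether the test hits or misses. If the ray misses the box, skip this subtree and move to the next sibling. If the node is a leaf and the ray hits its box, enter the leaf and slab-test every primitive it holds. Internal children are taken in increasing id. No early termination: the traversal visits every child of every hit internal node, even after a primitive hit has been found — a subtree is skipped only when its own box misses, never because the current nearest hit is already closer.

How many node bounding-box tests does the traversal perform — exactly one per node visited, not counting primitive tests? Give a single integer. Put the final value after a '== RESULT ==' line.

Trace the traversal:
N0 x:[-33/2,2] y:[-12,8/3] z:[-26/3,13/3] -> hit [-26/3,2], descend [1, 2, 11, 13]
  N1 x:[-21/2,2] y:[-12,-23/3] z:[-14/3,-8/3] -> miss, prune
  N2 x:[-13,-7] y:[-20/3,-1] z:[-26/3,-3] -> miss, prune
  N11 x:[-33/2,-17/2] y:[-22/3,8/3] z:[1/3,13/3] -> miss, prune
  N13 x:[-31/2,-19/2] y:[-34/3,-9] z:[-14/3,8/3] -> miss, prune

5 AABB tests over nodes [0, 1, 2, 11, 13]; 0 leaves entered; closest miss.

== RESULT ==
5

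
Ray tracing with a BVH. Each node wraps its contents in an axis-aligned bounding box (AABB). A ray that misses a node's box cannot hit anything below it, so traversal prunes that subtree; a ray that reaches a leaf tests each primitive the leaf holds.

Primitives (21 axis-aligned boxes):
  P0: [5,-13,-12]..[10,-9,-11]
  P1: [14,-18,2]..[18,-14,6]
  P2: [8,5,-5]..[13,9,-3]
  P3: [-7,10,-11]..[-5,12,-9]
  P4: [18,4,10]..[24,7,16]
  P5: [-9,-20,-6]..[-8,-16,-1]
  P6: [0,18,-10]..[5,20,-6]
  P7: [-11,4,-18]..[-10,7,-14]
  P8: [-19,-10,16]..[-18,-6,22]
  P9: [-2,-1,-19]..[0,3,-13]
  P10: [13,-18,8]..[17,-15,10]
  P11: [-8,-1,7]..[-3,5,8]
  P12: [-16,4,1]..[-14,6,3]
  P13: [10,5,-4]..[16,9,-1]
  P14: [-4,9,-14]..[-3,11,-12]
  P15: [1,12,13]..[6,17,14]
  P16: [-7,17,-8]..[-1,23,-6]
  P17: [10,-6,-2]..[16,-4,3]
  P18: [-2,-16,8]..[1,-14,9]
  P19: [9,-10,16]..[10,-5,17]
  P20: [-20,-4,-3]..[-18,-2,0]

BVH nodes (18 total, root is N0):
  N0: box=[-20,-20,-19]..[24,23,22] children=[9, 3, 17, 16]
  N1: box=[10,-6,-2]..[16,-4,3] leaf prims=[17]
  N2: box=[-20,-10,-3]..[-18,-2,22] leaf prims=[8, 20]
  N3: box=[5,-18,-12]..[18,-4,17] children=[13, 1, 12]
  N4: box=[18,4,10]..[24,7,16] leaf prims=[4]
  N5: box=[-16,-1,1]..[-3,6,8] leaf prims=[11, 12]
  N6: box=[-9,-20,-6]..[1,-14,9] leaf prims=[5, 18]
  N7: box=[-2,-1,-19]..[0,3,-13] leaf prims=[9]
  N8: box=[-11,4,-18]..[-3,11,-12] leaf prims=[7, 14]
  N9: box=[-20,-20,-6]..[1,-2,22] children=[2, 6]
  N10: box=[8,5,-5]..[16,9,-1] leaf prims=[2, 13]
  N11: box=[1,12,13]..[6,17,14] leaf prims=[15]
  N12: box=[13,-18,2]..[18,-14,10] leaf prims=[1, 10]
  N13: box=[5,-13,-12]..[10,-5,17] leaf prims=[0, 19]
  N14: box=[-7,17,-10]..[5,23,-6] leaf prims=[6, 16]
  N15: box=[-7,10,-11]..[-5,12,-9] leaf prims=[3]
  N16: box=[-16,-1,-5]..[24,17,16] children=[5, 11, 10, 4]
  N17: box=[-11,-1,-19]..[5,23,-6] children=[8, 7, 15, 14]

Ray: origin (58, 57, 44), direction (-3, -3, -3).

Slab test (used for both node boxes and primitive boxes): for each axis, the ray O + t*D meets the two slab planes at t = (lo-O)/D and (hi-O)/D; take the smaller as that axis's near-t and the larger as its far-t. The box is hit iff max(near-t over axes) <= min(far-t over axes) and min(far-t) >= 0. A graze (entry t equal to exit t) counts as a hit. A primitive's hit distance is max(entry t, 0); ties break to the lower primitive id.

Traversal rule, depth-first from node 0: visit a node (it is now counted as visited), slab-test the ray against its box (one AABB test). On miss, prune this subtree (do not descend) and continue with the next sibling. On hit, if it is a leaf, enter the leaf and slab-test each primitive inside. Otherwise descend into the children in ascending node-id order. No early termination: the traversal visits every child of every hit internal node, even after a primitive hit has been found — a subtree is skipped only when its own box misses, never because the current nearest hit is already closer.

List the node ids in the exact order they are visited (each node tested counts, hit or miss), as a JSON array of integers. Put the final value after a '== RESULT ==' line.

Trace the traversal:
N0 x:[34/3,26] y:[34/3,77/3] z:[22/3,21] -> hit [34/3,21], descend [3, 9, 16, 17]
  N3 x:[40/3,53/3] y:[61/3,25] z:[9,56/3] -> miss, prune
  N9 x:[19,26] y:[59/3,77/3] z:[22/3,50/3] -> miss, prune
  N16 x:[34/3,74/3] y:[40/3,58/3] z:[28/3,49/3] -> hit [40/3,49/3], descend [4, 5, 10, 11]
    N4 x:[34/3,40/3] y:[50/3,53/3] z:[28/3,34/3] -> miss, prune
    N5 x:[61/3,74/3] y:[17,58/3] z:[12,43/3] -> miss, prune
    N10 x:[14,50/3] y:[16,52/3] z:[15,49/3] -> hit [16,49/3] leaf, test {P2@t=16, P13@t=16}
    N11 x:[52/3,19] y:[40/3,15] z:[10,31/3] -> miss, prune
  N17 x:[53/3,23] y:[34/3,58/3] z:[50/3,21] -> hit [53/3,58/3], descend [7, 8, 14, 15]
    N7 x:[58/3,20] y:[18,58/3] z:[19,21] -> hit [58/3,58/3] leaf, test {P9@t=58/3}
    N8 x:[61/3,23] y:[46/3,53/3] z:[56/3,62/3] -> miss, prune
    N14 x:[53/3,65/3] y:[34/3,40/3] z:[50/3,18] -> miss, prune
    N15 x:[21,65/3] y:[15,47/3] z:[53/3,55/3] -> miss, prune

Visited [0, 3, 9, 16, 4, 5, 10, 11, 17, 7, 8, 14, 15]. Tests: 13 box, 2 leaf. Nearest: P2.

== RESULT ==
[0, 3, 9, 16, 4, 5, 10, 11, 17, 7, 8, 14, 15]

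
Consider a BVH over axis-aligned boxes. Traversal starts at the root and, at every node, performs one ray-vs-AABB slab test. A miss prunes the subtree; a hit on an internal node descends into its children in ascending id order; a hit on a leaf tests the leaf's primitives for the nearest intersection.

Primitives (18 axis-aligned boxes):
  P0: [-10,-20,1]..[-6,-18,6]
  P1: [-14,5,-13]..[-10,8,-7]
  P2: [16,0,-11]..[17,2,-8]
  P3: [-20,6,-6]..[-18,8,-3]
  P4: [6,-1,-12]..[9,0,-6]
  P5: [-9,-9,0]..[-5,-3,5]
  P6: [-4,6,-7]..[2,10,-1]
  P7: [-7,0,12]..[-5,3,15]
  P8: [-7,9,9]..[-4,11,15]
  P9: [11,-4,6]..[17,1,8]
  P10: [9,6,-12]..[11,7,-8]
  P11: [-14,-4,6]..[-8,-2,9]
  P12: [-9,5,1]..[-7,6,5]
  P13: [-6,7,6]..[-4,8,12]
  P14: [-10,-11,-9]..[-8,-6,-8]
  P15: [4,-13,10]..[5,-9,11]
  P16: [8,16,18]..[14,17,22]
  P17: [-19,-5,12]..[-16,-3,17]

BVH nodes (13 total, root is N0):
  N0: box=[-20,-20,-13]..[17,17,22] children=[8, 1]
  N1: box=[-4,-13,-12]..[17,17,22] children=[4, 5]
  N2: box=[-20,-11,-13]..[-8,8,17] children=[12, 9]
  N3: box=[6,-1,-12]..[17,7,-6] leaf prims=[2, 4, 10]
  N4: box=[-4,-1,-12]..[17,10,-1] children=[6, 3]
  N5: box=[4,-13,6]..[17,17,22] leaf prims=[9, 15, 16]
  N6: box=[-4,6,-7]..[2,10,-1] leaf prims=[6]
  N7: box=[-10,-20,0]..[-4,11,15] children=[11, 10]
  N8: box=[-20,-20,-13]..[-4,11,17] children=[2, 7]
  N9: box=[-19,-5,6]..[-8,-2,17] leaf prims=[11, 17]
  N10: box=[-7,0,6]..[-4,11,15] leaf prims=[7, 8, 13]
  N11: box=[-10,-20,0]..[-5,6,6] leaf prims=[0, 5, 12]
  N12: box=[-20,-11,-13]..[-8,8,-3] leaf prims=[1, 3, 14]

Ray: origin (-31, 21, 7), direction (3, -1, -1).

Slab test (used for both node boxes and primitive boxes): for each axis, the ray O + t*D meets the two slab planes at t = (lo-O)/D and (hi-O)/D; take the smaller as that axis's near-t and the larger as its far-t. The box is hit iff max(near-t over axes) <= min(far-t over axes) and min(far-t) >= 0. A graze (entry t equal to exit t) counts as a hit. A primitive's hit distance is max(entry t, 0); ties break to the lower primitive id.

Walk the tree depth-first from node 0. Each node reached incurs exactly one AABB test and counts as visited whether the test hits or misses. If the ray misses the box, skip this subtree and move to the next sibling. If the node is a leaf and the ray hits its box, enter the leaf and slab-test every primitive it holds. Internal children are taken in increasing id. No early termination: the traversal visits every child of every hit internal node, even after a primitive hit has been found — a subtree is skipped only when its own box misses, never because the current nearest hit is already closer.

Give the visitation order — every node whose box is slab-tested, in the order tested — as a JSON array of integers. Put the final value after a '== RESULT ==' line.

Traverse from the root:
N0 x:[11/3,16] y:[4,41] z:[-15,20] -> hit [4,16], descend [1, 8]
  N1 x:[9,16] y:[4,34] z:[-15,19] -> hit [9,16], descend [4, 5]
    N4 x:[9,16] y:[11,22] z:[8,19] -> hit [11,16], descend [3, 6]
      N3 x:[37/3,16] y:[14,22] z:[13,19] -> hit [14,16] leaf, test {P2(miss), P4(miss), P10(miss)}
      N6 x:[9,11] y:[11,15] z:[8,14] -> hit [11,11] leaf, test {P6@t=11}
    N5 x:[35/3,16] y:[4,34] z:[-15,1] -> miss, prune
  N8 x:[11/3,9] y:[10,41] z:[-10,20] -> miss, prune

Visited [0, 1, 4, 3, 6, 5, 8]. Tests: 7 box, 2 leaf. Nearest: P6.

== RESULT ==
[0, 1, 4, 3, 6, 5, 8]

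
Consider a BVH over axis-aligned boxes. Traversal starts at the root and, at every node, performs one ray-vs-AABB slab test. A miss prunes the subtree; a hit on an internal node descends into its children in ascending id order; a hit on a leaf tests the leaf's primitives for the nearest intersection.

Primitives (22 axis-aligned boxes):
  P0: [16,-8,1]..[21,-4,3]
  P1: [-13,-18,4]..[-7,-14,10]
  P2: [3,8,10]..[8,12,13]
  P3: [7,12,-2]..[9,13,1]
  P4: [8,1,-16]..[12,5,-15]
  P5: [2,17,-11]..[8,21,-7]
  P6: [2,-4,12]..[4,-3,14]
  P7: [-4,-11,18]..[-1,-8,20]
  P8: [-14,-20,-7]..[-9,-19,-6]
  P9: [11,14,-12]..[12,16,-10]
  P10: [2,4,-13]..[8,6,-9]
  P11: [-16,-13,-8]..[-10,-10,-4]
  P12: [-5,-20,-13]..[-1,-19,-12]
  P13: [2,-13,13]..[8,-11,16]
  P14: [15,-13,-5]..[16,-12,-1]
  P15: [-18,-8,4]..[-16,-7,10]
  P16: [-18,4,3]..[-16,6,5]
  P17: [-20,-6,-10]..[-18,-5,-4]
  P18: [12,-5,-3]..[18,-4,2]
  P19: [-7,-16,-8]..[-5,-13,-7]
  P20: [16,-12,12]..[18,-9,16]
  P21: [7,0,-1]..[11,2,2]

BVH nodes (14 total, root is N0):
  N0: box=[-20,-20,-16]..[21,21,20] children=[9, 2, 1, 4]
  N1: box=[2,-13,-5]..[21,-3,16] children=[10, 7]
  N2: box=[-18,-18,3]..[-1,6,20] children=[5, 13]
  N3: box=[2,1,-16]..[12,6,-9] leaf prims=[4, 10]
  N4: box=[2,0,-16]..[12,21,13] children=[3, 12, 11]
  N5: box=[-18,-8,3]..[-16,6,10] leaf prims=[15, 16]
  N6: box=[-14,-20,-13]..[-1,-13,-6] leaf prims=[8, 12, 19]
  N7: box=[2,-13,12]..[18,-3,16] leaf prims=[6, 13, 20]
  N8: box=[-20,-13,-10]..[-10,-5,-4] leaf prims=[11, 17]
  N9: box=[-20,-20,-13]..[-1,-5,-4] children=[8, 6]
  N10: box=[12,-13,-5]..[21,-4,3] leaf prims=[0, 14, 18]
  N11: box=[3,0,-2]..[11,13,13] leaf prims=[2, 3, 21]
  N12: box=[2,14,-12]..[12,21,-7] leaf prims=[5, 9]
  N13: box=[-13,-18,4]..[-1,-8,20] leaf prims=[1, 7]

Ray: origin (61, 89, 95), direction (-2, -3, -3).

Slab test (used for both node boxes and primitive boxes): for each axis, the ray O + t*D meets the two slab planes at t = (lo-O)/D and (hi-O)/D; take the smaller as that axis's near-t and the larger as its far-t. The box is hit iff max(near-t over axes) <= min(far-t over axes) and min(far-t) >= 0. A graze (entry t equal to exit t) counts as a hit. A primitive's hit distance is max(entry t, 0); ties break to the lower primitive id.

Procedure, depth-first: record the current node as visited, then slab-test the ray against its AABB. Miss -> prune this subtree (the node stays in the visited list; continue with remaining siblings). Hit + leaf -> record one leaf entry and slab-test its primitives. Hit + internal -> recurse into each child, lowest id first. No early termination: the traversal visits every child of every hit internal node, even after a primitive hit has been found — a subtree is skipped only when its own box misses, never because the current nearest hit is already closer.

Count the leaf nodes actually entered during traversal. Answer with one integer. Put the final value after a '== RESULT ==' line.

Traverse from the root:
N0 x:[20,81/2] y:[68/3,109/3] z:[25,37] -> hit [25,109/3], descend [1, 2, 4, 9]
  N1 x:[20,59/2] y:[92/3,34] z:[79/3,100/3] -> miss, prune
  N2 x:[31,79/2] y:[83/3,107/3] z:[25,92/3] -> miss, prune
  N4 x:[49/2,59/2] y:[68/3,89/3] z:[82/3,37] -> hit [82/3,59/2], descend [3, 11, 12]
    N3 x:[49/2,59/2] y:[83/3,88/3] z:[104/3,37] -> miss, prune
    N11 x:[25,29] y:[76/3,89/3] z:[82/3,97/3] -> hit [82/3,29] leaf, test {P2(miss), P3(miss), P21(miss)}
    N12 x:[49/2,59/2] y:[68/3,25] z:[34,107/3] -> miss, prune
  N9 x:[31,81/2] y:[94/3,109/3] z:[33,36] -> hit [33,36], descend [6, 8]
    N6 x:[31,75/2] y:[34,109/3] z:[101/3,36] -> hit [34,36] leaf, test {P8(miss), P12(miss), P19@t=34}
    N8 x:[71/2,81/2] y:[94/3,34] z:[33,35] -> miss, prune

order=[0, 1, 2, 4, 3, 11, 12, 9, 6, 8]  |boxes|=10  |leaves|=2  hit=P19

== RESULT ==
2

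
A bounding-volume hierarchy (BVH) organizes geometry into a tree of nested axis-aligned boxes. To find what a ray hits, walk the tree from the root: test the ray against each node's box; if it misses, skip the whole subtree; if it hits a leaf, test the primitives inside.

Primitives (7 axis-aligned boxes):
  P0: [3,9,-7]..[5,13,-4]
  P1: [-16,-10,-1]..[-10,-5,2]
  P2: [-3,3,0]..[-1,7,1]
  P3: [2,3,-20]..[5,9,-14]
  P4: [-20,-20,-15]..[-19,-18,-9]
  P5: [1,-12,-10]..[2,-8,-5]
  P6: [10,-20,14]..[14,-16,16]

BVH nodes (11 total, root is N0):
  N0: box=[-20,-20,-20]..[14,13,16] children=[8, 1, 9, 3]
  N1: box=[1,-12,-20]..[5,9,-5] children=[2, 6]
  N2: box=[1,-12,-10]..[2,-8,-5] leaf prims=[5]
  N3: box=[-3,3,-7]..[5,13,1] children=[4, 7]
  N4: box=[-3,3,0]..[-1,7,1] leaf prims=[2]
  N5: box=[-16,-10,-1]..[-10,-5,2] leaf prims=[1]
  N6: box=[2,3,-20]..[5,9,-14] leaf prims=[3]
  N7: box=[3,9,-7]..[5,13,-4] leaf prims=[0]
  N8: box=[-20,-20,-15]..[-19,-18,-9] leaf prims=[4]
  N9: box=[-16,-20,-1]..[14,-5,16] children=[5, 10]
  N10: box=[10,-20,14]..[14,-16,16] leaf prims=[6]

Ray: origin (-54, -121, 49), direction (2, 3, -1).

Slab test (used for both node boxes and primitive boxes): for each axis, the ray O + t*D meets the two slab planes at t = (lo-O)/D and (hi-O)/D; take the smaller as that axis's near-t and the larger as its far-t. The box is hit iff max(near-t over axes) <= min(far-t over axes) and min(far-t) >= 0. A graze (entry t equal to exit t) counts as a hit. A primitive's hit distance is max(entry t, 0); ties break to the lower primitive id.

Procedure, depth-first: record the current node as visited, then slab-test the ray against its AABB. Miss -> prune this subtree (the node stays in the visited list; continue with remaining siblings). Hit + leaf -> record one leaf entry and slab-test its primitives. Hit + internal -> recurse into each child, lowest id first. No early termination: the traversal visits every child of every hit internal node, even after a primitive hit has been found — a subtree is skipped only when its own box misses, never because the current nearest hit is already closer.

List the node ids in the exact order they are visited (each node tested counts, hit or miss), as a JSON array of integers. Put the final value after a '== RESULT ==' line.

Walk:
N0 x:[17,34] y:[101/3,134/3] z:[33,69] -> hit [101/3,34], descend [1, 3, 8, 9]
  N1 x:[55/2,59/2] y:[109/3,130/3] z:[54,69] -> miss, prune
  N3 x:[51/2,59/2] y:[124/3,134/3] z:[48,56] -> miss, prune
  N8 x:[17,35/2] y:[101/3,103/3] z:[58,64] -> miss, prune
  N9 x:[19,34] y:[101/3,116/3] z:[33,50] -> hit [101/3,34], descend [5, 10]
    N5 x:[19,22] y:[37,116/3] z:[47,50] -> miss, prune
    N10 x:[32,34] y:[101/3,35] z:[33,35] -> hit [101/3,34] leaf, test {P6@t=101/3}

Summary -> nodes [0, 1, 3, 8, 9, 5, 10]; box-tests=7; leaf-entries=1; first=P6

== RESULT ==
[0, 1, 3, 8, 9, 5, 10]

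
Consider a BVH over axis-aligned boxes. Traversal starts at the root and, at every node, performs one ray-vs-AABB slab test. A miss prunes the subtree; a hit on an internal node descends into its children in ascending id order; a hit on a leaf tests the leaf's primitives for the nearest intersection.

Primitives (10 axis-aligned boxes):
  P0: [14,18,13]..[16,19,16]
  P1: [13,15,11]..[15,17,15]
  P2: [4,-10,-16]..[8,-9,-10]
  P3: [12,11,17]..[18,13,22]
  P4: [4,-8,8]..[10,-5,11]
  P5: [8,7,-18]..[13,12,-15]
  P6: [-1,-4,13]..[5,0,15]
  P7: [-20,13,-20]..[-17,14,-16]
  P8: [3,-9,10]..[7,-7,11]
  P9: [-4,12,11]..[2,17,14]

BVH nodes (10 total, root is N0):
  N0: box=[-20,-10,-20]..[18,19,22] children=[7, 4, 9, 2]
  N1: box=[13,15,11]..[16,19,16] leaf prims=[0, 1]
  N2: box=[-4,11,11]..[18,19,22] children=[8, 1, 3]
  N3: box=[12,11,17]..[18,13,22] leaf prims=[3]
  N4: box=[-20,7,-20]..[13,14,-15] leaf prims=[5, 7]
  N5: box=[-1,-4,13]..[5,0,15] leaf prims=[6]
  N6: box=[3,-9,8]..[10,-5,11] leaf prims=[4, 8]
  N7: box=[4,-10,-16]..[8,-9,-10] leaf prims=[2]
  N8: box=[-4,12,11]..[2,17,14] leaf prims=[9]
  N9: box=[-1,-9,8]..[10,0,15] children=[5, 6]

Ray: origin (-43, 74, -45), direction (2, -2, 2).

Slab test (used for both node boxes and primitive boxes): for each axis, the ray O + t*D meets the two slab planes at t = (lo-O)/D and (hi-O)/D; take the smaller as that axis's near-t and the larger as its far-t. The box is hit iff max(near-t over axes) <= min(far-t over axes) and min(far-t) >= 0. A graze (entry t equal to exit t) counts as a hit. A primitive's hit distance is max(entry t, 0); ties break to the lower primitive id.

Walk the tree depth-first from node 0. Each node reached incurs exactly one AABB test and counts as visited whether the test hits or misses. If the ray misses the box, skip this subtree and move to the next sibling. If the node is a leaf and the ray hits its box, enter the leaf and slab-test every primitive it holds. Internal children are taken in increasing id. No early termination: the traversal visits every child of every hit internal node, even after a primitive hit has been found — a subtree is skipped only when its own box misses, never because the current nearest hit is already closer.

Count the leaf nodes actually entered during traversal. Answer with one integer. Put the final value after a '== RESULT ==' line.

Walk:
N0 x:[23/2,61/2] y:[55/2,42] z:[25/2,67/2] -> hit [55/2,61/2], descend [2, 4, 7, 9]
  N2 x:[39/2,61/2] y:[55/2,63/2] z:[28,67/2] -> hit [28,61/2], descend [1, 3, 8]
    N1 x:[28,59/2] y:[55/2,59/2] z:[28,61/2] -> hit [28,59/2] leaf, test {P0(miss), P1@t=57/2}
    N3 x:[55/2,61/2] y:[61/2,63/2] z:[31,67/2] -> miss, prune
    N8 x:[39/2,45/2] y:[57/2,31] z:[28,59/2] -> miss, prune
  N4 x:[23/2,28] y:[30,67/2] z:[25/2,15] -> miss, prune
  N7 x:[47/2,51/2] y:[83/2,42] z:[29/2,35/2] -> miss, prune
  N9 x:[21,53/2] y:[37,83/2] z:[53/2,30] -> miss, prune

8 AABB tests over nodes [0, 2, 1, 3, 8, 4, 7, 9]; 1 leaf entered; closest P1.

== RESULT ==
1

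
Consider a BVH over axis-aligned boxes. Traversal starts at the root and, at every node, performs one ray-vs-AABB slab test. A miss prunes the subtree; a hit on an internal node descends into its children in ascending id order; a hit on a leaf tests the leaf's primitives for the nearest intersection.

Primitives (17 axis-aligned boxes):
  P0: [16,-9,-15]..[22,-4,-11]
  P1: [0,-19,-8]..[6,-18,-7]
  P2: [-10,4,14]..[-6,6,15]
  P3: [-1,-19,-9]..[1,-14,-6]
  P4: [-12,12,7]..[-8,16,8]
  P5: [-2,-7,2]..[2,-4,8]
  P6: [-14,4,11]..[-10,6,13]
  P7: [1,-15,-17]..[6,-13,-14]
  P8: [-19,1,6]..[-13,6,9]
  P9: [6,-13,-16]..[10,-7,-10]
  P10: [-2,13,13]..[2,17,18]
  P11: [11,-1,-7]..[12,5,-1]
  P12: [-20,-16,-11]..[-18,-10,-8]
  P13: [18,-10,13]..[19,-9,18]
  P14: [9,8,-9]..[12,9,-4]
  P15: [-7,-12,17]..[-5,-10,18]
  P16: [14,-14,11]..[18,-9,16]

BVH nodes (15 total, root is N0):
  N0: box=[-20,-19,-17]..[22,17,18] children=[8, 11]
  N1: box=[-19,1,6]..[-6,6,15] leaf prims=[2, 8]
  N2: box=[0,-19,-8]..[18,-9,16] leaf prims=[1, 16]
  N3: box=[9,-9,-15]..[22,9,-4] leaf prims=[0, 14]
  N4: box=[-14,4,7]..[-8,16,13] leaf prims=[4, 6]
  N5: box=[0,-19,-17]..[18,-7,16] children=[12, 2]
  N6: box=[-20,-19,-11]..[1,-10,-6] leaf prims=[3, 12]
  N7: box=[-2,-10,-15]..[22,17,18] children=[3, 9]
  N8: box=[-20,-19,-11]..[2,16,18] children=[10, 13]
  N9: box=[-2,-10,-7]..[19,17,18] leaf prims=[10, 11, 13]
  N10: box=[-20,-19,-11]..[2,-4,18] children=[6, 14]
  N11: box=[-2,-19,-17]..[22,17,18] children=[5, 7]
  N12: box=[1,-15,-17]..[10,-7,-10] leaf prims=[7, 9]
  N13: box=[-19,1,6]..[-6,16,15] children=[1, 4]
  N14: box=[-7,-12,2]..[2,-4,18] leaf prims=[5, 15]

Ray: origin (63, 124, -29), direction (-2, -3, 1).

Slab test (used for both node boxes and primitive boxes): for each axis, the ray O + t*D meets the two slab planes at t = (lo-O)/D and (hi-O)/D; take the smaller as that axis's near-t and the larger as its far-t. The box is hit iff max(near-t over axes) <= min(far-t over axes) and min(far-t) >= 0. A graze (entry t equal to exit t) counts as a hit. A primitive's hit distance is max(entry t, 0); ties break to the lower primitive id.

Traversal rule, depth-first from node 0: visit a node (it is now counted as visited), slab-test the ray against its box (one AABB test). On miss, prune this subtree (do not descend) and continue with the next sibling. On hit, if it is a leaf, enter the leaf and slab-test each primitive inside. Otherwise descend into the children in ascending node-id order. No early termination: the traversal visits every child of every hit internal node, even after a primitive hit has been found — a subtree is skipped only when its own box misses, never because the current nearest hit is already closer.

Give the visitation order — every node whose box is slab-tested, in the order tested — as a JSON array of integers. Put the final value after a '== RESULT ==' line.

Traverse from the root:
N0 x:[41/2,83/2] y:[107/3,143/3] z:[12,47] -> hit [107/3,83/2], descend [8, 11]
  N8 x:[61/2,83/2] y:[36,143/3] z:[18,47] -> hit [36,83/2], descend [10, 13]
    N10 x:[61/2,83/2] y:[128/3,143/3] z:[18,47] -> miss, prune
    N13 x:[69/2,41] y:[36,41] z:[35,44] -> hit [36,41], descend [1, 4]
      N1 x:[69/2,41] y:[118/3,41] z:[35,44] -> hit [118/3,41] leaf, test {P2(miss), P8(miss)}
      N4 x:[71/2,77/2] y:[36,40] z:[36,42] -> hit [36,77/2] leaf, test {P4@t=36, P6(miss)}
  N11 x:[41/2,65/2] y:[107/3,143/3] z:[12,47] -> miss, prune

Visited [0, 8, 10, 13, 1, 4, 11]. Tests: 7 box, 2 leaf. Nearest: P4.

== RESULT ==
[0, 8, 10, 13, 1, 4, 11]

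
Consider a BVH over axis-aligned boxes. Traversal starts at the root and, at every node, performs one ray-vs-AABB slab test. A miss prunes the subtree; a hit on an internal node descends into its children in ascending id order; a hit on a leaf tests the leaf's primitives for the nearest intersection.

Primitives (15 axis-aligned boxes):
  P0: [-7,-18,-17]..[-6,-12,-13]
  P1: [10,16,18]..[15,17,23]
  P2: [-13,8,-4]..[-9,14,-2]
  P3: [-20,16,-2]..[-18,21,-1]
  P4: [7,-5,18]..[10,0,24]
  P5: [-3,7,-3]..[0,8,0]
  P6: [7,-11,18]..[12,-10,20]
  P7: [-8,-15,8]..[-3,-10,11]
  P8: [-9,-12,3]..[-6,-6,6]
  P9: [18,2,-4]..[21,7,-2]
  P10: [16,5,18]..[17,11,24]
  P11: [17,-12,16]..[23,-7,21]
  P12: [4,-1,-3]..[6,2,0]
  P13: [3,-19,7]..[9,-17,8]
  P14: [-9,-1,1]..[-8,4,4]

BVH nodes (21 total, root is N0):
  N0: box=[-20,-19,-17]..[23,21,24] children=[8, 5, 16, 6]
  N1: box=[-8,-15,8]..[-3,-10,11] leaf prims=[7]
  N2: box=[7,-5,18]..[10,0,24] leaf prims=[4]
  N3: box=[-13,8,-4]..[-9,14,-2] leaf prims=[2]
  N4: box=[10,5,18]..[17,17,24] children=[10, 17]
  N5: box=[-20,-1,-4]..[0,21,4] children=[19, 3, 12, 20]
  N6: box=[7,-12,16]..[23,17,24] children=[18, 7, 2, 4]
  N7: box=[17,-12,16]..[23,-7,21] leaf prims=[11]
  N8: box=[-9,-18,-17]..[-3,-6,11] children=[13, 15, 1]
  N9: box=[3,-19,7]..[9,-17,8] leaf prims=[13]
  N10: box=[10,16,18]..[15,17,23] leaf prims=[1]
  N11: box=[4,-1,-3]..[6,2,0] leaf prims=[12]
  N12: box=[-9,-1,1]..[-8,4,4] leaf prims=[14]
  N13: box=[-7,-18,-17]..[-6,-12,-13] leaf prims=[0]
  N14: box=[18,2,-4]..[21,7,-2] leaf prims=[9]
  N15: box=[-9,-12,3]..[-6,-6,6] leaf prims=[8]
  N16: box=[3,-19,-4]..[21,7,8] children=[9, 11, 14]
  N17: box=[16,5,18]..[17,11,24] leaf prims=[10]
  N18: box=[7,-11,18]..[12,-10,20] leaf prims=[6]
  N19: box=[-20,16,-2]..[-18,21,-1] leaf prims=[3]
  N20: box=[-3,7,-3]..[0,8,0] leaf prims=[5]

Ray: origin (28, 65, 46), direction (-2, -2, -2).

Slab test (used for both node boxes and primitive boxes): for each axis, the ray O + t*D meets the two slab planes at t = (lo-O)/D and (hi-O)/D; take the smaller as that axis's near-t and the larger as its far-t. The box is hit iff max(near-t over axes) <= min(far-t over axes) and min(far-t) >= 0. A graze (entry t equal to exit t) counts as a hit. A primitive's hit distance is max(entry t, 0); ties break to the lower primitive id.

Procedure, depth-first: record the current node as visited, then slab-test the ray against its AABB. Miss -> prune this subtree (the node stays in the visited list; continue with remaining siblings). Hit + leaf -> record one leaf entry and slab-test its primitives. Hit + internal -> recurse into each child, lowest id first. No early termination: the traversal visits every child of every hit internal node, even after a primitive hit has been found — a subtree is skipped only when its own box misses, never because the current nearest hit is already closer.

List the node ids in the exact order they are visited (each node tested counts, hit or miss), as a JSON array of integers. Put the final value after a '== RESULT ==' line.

Trace the traversal:
N0 x:[5/2,24] y:[22,42] z:[11,63/2] -> hit [22,24], descend [5, 6, 8, 16]
  N5 x:[14,24] y:[22,33] z:[21,25] -> hit [22,24], descend [3, 12, 19, 20]
    N3 x:[37/2,41/2] y:[51/2,57/2] z:[24,25] -> miss, prune
    N12 x:[18,37/2] y:[61/2,33] z:[21,45/2] -> miss, prune
    N19 x:[23,24] y:[22,49/2] z:[47/2,24] -> hit [47/2,24] leaf, test {P3@t=47/2}
    N20 x:[14,31/2] y:[57/2,29] z:[23,49/2] -> miss, prune
  N6 x:[5/2,21/2] y:[24,77/2] z:[11,15] -> miss, prune
  N8 x:[31/2,37/2] y:[71/2,83/2] z:[35/2,63/2] -> miss, prune
  N16 x:[7/2,25/2] y:[29,42] z:[19,25] -> miss, prune

9 AABB tests over nodes [0, 5, 3, 12, 19, 20, 6, 8, 16]; 1 leaf entered; closest P3.

== RESULT ==
[0, 5, 3, 12, 19, 20, 6, 8, 16]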